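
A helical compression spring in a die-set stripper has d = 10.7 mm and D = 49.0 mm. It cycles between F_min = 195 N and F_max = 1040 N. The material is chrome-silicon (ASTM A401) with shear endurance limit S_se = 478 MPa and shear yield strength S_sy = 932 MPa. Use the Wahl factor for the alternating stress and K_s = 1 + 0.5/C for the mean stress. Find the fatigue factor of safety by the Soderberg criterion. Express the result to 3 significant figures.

5.11

C = D/d = 49.0/10.7 = 4.5794; K_W = (4C−1)/(4C−4)+0.615/C = 1.3438; K_s = 1+0.5/C = 1.1092
F_a = (F_max−F_min)/2 = 422.5 N; F_m = (F_max+F_min)/2 = 617.5 N
τ_a = K_W·8F_aD/(πd³) = 1.3438 × 43.034 = 57.83 MPa
τ_m = K_s·8F_mD/(πd³) = 1.1092 × 62.896 = 69.763 MPa
Soderberg: 1/n_f = τ_a/S_se + τ_m/S_sy = 57.83/478 + 69.763/932 = 0.12098 + 0.07485 = 0.19584
n_f = 1/0.19584 = 5.106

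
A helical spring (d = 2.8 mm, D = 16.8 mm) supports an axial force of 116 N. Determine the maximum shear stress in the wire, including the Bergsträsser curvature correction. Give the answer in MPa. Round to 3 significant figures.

280 MPa

Spring index C = D/d = 16.8/2.8 = 6.0000
K_B = (4C+2)/(4C−3) = 26.000/21.000 = 1.2381
τ₀ = 8FD/(πd³) = 8·116·16.8/(π·2.8³) = 15590.4/68.964 = 226.06 MPa
τ_max = K·τ₀ = 1.2381 × 226.06 = 279.89 MPa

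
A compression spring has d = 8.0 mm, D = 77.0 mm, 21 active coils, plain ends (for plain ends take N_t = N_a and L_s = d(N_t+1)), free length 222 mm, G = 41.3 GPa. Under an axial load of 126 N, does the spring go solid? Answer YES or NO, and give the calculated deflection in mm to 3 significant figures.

YES, δ = 57.1 mm

k = Gd⁴/(8D³N_a) = (41.3×10³)(8.0⁴)/(8·77.0³·21) = 2.2056 N/mm
N_t = 21; L_s = 8.0·22 = 176 mm; δ_solid = L₀ − L_s = 222 − 176 = 46 mm
δ = F/k = 126/2.2056 = 57.127 mm
δ ≥ δ_solid → spring goes solid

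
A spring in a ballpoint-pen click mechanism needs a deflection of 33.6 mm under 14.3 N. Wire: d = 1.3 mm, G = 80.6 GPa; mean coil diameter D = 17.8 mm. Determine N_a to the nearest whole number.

Required rate k = F/δ = 14.3/33.6 = 0.4256 N/mm
N_a = Gd⁴/(8D³k) = (80.6×10³ × 1.3⁴)/(8 × 17.8³ × 0.4256)
    = 230202 / 19202 = 11.99 → 12 coils

12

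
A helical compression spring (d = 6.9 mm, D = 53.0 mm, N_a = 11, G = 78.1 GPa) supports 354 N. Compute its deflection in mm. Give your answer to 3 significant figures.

26.2 mm

k = Gd⁴/(8D³N_a) = (78.1×10³)(6.9⁴)/(8·53.0³·11) = 13.513 N/mm
δ = F/k = 354 / 13.513 = 26.198 mm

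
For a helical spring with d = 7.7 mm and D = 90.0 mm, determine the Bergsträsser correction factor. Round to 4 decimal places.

1.1143

C = D/d = 90.0/7.7 = 11.6883
K_B = (4C+2)/(4C−3) = 48.753/43.753 = 1.1143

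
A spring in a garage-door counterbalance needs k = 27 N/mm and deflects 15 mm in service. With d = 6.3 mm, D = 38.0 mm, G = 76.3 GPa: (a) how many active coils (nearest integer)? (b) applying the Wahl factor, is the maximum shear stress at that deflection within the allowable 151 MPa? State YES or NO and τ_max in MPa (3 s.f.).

(a) 10 coils; (b) NO, τ_max = 199 MPa

N_a = Gd⁴/(8D³k) = (76.3×10³)(6.3⁴)/(8·38.0³·27) = 10.14 → N_a = 10
Actual rate k = Gd⁴/(8D³·10) = 27.381 N/mm
Working load F = kδ = 27.381·15 = 410.71 N
C = 38.0/6.3 = 6.0317; K_W = (4C−1)/(4C−4)+0.615/C = 1.2510
τ_max = K_W·8FD/(πd³) = 1.2510·158.94 = 198.84 MPa
τ_max > 151 MPa → exceeds allowable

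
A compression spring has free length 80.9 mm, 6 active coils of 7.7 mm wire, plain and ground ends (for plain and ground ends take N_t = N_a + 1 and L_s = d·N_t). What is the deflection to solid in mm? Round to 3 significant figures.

N_t = 7; L_s = 7.7·7 = 53.9 mm
δ_solid = L₀ − L_s = 80.9 − 53.9 = 27 mm

27.0 mm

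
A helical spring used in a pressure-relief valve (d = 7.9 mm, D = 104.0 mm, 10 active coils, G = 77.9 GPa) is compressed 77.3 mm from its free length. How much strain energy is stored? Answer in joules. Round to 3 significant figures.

10.1 J

k = Gd⁴/(8D³N_a) = (77.9×10³)(7.9⁴)/(8·104.0³·10) = 3.3718 N/mm
U = ½kδ² = 0.5 × 3.3718 × 77.3² = 10074 N·mm = 10.074 J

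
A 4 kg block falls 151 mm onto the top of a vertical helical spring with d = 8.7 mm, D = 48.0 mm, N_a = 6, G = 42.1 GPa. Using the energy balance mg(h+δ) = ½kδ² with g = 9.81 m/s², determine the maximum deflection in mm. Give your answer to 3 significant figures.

k = Gd⁴/(8D³N_a) = (42.1×10³)(8.7⁴)/(8·48.0³·6) = 45.435 N/mm
W = mg = 4 × 9.81 = 39.24 N
½kδ² − Wδ − Wh = 0 → δ = (W + √(W² + 2kWh))/k
δ = (39.24 + √(1539.8 + 538431))/45.435 = (39.24 + 734.83)/45.435 = 17.037 mm

17.0 mm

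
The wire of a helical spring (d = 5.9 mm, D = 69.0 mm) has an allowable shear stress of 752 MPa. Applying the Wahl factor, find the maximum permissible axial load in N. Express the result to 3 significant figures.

C = D/d = 69.0/5.9 = 11.6949
K_W = (4C−1)/(4C−4) + 0.615/C = 45.780/42.780 + 0.0526 = 1.1227
τ_max = K·8FD/(πd³) → F_max = τ_allow·πd³/(8DK)
F_max = 752·π·5.9³/(8·69.0·1.1227) = 4.852e+05/619.74 = 782.92 N

783 N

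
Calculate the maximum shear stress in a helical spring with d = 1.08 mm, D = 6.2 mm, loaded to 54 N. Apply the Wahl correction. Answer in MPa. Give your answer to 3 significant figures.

Spring index C = D/d = 6.2/1.08 = 5.7407
K_W = (4C−1)/(4C−4) + 0.615/C = 21.963/18.963 + 0.1071 = 1.2653
τ₀ = 8FD/(πd³) = 8·54·6.2/(π·1.08³) = 2678.4/3.9575 = 676.79 MPa
τ_max = K·τ₀ = 1.2653 × 676.79 = 856.36 MPa

856 MPa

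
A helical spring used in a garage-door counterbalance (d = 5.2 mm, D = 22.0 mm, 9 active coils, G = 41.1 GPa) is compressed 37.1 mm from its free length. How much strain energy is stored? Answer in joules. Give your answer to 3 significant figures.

k = Gd⁴/(8D³N_a) = (41.1×10³)(5.2⁴)/(8·22.0³·9) = 39.197 N/mm
U = ½kδ² = 0.5 × 39.197 × 37.1² = 26976 N·mm = 26.976 J

27.0 J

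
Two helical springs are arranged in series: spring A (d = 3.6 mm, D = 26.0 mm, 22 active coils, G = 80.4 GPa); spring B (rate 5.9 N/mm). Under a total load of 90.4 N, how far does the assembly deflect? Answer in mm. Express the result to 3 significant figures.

36.0 mm

k_A = Gd⁴/(8D³N_a) = (80.4×10³)(3.6⁴)/(8·26.0³·22) = 4.3655 N/mm
Series: 1/k_eq = 1/4.3655 + 1/5.9 = 0.39856; k_eq = 2.509 N/mm
δ = F/k_eq = 90.4/2.509 = 36.03 mm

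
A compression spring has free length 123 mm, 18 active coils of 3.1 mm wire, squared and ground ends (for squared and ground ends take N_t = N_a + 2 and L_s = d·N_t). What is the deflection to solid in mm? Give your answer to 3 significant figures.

N_t = 20; L_s = 3.1·20 = 62 mm
δ_solid = L₀ − L_s = 123 − 62 = 61 mm

61.0 mm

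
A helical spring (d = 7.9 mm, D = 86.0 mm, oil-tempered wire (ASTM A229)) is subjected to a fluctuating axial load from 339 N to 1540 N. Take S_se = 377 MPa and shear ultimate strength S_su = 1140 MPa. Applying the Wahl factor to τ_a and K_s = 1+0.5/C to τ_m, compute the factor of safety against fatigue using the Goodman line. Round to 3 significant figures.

0.845

C = D/d = 86.0/7.9 = 10.8861; K_W = (4C−1)/(4C−4)+0.615/C = 1.1324; K_s = 1+0.5/C = 1.0459
F_a = (F_max−F_min)/2 = 600.5 N; F_m = (F_max+F_min)/2 = 939.5 N
τ_a = K_W·8F_aD/(πd³) = 1.1324 × 266.73 = 302.03 MPa
τ_m = K_s·8F_mD/(πd³) = 1.0459 × 417.31 = 436.47 MPa
Goodman: 1/n_f = τ_a/S_se + τ_m/S_su = 302.03/377 + 436.47/1140 = 0.80115 + 0.38287 = 1.184
n_f = 1/1.184 = 0.8446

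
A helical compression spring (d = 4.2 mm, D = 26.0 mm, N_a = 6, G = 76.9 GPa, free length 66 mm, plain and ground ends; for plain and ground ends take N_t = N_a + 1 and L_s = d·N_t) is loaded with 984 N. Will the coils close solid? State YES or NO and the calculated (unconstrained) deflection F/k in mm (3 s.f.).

k = Gd⁴/(8D³N_a) = (76.9×10³)(4.2⁴)/(8·26.0³·6) = 28.364 N/mm
N_t = 7; L_s = 4.2·7 = 29.4 mm; δ_solid = L₀ − L_s = 66 − 29.4 = 36.6 mm
δ = F/k = 984/28.364 = 34.692 mm
δ < δ_solid → spring does not go solid

NO, δ = 34.7 mm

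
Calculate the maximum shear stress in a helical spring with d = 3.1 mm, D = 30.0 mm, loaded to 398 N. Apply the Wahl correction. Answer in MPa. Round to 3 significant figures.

Spring index C = D/d = 30.0/3.1 = 9.6774
K_W = (4C−1)/(4C−4) + 0.615/C = 37.710/34.710 + 0.0635 = 1.1500
τ₀ = 8FD/(πd³) = 8·398·30.0/(π·3.1³) = 95520/93.591 = 1020.6 MPa
τ_max = K·τ₀ = 1.1500 × 1020.6 = 1173.7 MPa

1170 MPa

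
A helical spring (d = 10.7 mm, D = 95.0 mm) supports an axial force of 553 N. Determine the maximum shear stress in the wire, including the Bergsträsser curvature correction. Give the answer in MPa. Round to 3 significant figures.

Spring index C = D/d = 95.0/10.7 = 8.8785
K_B = (4C+2)/(4C−3) = 37.514/32.514 = 1.1538
τ₀ = 8FD/(πd³) = 8·553·95.0/(π·10.7³) = 420280/3848.6 = 109.2 MPa
τ_max = K·τ₀ = 1.1538 × 109.2 = 126 MPa

126 MPa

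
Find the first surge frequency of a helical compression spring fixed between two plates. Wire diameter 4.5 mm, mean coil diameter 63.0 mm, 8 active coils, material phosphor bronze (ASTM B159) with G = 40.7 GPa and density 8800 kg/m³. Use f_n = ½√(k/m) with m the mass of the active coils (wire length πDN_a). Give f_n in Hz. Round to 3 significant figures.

k = Gd⁴/(8D³N_a) = (40.7×10³)(4.5⁴)/(8·63.0³·8) = 1.0429 N/mm = 1042.9 N/m
Wire length L = πDN_a = π·63.0·8 = 1583.4 mm
m = ρ·(πd²/4)·L = 8800 × 15.904×10⁻⁶ m² × 1.5834 m = 0.2216 kg
f_n = ½√(k/m) = 0.5·√(1042.9/0.2216) = 0.5·√(4706.1) = 34.301 Hz

34.3 Hz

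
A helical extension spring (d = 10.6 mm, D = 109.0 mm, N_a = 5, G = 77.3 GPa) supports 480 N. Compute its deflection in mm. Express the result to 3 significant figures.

25.5 mm

k = Gd⁴/(8D³N_a) = (77.3×10³)(10.6⁴)/(8·109.0³·5) = 18.839 N/mm
δ = F/k = 480 / 18.839 = 25.479 mm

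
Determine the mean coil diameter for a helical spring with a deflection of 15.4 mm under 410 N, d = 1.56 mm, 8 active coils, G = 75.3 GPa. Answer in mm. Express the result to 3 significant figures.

6.40 mm

Required rate k = F/δ = 410/15.4 = 26.623 N/mm
D = (Gd⁴/(8N_a·k))^(1/3) = (75.3×10³·1.56⁴/(8·8·26.623))^(1/3)
  = (261.728)^(1/3) = 6.3966 mm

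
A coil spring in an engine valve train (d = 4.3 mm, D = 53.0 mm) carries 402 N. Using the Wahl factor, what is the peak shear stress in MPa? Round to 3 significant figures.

Spring index C = D/d = 53.0/4.3 = 12.3256
K_W = (4C−1)/(4C−4) + 0.615/C = 48.302/45.302 + 0.0499 = 1.1161
τ₀ = 8FD/(πd³) = 8·402·53.0/(π·4.3³) = 170448/249.78 = 682.4 MPa
τ_max = K·τ₀ = 1.1161 × 682.4 = 761.63 MPa

762 MPa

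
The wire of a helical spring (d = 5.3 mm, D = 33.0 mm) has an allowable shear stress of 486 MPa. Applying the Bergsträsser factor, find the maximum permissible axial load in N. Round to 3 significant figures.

C = D/d = 33.0/5.3 = 6.2264
K_B = (4C+2)/(4C−3) = 26.906/21.906 = 1.2283
τ_max = K·8FD/(πd³) → F_max = τ_allow·πd³/(8DK)
F_max = 486·π·5.3³/(8·33.0·1.2283) = 2.2731e+05/324.26 = 701.01 N

701 N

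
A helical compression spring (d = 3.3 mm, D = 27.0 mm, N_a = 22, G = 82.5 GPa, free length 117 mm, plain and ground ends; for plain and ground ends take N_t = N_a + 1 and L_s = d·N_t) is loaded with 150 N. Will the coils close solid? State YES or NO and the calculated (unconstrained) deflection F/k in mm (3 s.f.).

k = Gd⁴/(8D³N_a) = (82.5×10³)(3.3⁴)/(8·27.0³·22) = 2.8243 N/mm
N_t = 23; L_s = 3.3·23 = 75.9 mm; δ_solid = L₀ − L_s = 117 − 75.9 = 41.1 mm
δ = F/k = 150/2.8243 = 53.111 mm
δ ≥ δ_solid → spring goes solid

YES, δ = 53.1 mm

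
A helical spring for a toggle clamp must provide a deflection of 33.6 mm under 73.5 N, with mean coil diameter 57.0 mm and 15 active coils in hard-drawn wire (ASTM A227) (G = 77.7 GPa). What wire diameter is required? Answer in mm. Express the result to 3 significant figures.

Required rate k = F/δ = 73.5/33.6 = 2.1875 N/mm
d = (8D³N_a·k / G)^(1/4) = (8·57.0³·15·2.1875 / (77.7×10³))^0.25
  = (625.65)^0.25 = 5.0013 mm

5.00 mm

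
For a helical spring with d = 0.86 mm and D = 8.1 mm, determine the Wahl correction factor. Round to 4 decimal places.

1.1544

C = D/d = 8.1/0.86 = 9.4186
K_W = (4C−1)/(4C−4) + 0.615/C = 36.674/33.674 + 0.0653 = 1.1544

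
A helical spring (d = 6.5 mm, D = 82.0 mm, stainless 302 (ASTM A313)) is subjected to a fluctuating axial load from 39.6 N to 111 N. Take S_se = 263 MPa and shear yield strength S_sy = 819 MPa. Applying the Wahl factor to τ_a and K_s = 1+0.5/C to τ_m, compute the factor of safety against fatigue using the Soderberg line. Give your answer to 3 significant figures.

C = D/d = 82.0/6.5 = 12.6154; K_W = (4C−1)/(4C−4)+0.615/C = 1.1133; K_s = 1+0.5/C = 1.0396
F_a = (F_max−F_min)/2 = 35.7 N; F_m = (F_max+F_min)/2 = 75.3 N
τ_a = K_W·8F_aD/(πd³) = 1.1133 × 27.145 = 30.221 MPa
τ_m = K_s·8F_mD/(πd³) = 1.0396 × 57.254 = 59.524 MPa
Soderberg: 1/n_f = τ_a/S_se + τ_m/S_sy = 30.221/263 + 59.524/819 = 0.11491 + 0.07268 = 0.18759
n_f = 1/0.18759 = 5.331

5.33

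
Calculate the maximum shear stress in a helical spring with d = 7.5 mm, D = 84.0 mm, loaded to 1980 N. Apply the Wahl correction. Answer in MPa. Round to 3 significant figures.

1130 MPa

Spring index C = D/d = 84.0/7.5 = 11.2000
K_W = (4C−1)/(4C−4) + 0.615/C = 43.800/40.800 + 0.0549 = 1.1284
τ₀ = 8FD/(πd³) = 8·1980·84.0/(π·7.5³) = 1.33056e+06/1325.4 = 1003.9 MPa
τ_max = K·τ₀ = 1.1284 × 1003.9 = 1132.9 MPa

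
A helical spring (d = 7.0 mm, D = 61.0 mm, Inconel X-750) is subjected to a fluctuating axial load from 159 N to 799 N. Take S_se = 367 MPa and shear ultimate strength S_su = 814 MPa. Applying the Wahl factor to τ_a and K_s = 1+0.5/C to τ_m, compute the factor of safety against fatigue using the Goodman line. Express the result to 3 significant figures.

1.35

C = D/d = 61.0/7.0 = 8.7143; K_W = (4C−1)/(4C−4)+0.615/C = 1.1678; K_s = 1+0.5/C = 1.0574
F_a = (F_max−F_min)/2 = 320 N; F_m = (F_max+F_min)/2 = 479 N
τ_a = K_W·8F_aD/(πd³) = 1.1678 × 144.92 = 169.24 MPa
τ_m = K_s·8F_mD/(πd³) = 1.0574 × 216.93 = 229.37 MPa
Goodman: 1/n_f = τ_a/S_se + τ_m/S_su = 169.24/367 + 229.37/814 = 0.46113 + 0.28178 = 0.74292
n_f = 1/0.74292 = 1.346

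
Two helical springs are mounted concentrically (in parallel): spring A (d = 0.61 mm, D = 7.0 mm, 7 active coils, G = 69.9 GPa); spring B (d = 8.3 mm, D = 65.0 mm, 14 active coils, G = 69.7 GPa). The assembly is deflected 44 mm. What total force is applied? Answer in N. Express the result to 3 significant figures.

495 N

k_A = Gd⁴/(8D³N_a) = (69.9×10³)(0.61⁴)/(8·7.0³·7) = 0.50387 N/mm
k_B = Gd⁴/(8D³N_a) = (69.7×10³)(8.3⁴)/(8·65.0³·14) = 10.754 N/mm
Parallel: k_eq = 0.50387 + 10.754 = 11.258 N/mm
F = k_eq·δ = 11.258·44 = 495.36 N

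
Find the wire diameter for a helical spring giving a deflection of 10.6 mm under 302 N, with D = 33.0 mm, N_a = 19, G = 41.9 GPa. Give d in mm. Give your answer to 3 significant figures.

7.81 mm

Required rate k = F/δ = 302/10.6 = 28.491 N/mm
d = (8D³N_a·k / G)^(1/4) = (8·33.0³·19·28.491 / (41.9×10³))^0.25
  = (3714.3)^0.25 = 7.8067 mm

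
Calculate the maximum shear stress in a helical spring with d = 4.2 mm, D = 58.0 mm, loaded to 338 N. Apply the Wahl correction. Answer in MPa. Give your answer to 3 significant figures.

Spring index C = D/d = 58.0/4.2 = 13.8095
K_W = (4C−1)/(4C−4) + 0.615/C = 54.238/51.238 + 0.0445 = 1.1031
τ₀ = 8FD/(πd³) = 8·338·58.0/(π·4.2³) = 156832/232.75 = 673.81 MPa
τ_max = K·τ₀ = 1.1031 × 673.81 = 743.27 MPa

743 MPa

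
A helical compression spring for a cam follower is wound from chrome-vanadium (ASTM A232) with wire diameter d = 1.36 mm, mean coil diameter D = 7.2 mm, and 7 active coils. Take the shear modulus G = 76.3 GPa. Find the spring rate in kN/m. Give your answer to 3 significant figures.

12.5 kN/m

k = Gd⁴/(8D³N_a) = (76.3×10³ × 1.36⁴) / (8 × 7.2³ × 7)
  = 261024 / 20901.9 = 12.488 N/mm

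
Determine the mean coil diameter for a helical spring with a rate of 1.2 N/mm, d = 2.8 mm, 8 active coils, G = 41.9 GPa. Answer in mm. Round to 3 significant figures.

D = (Gd⁴/(8N_a·k))^(1/3) = (41.9×10³·2.8⁴/(8·8·1.2))^(1/3)
  = (33534)^(1/3) = 32.2474 mm

32.2 mm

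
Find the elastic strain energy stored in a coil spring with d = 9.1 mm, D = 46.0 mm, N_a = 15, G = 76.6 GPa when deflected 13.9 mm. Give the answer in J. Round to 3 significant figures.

4.34 J

k = Gd⁴/(8D³N_a) = (76.6×10³)(9.1⁴)/(8·46.0³·15) = 44.972 N/mm
U = ½kδ² = 0.5 × 44.972 × 13.9² = 4344.5 N·mm = 4.3445 J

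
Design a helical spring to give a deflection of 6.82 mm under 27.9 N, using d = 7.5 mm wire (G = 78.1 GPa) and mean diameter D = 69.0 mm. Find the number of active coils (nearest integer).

23

Required rate k = F/δ = 27.9/6.82 = 4.0909 N/mm
N_a = Gd⁴/(8D³k) = (78.1×10³ × 7.5⁴)/(8 × 69.0³ × 4.0909)
    = 2.47113e+08 / 1.07512e+07 = 22.98 → 23 coils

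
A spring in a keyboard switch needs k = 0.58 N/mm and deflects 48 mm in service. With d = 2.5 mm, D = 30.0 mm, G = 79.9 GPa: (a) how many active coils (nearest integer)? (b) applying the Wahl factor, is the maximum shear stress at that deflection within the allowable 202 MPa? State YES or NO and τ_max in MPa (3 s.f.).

(a) 25 coils; (b) YES, τ_max = 152 MPa

N_a = Gd⁴/(8D³k) = (79.9×10³)(2.5⁴)/(8·30.0³·0.58) = 24.91 → N_a = 25
Actual rate k = Gd⁴/(8D³·25) = 0.57798 N/mm
Working load F = kδ = 0.57798·48 = 27.743 N
C = 30.0/2.5 = 12.0000; K_W = (4C−1)/(4C−4)+0.615/C = 1.1194
τ_max = K_W·8FD/(πd³) = 1.1194·135.64 = 151.84 MPa
τ_max ≤ 202 MPa → acceptable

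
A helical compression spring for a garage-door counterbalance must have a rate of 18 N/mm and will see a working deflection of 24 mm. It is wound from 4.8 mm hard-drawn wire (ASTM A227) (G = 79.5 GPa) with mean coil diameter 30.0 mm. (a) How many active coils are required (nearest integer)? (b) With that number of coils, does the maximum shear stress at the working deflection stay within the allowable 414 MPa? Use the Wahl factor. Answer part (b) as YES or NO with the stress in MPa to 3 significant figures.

N_a = Gd⁴/(8D³k) = (79.5×10³)(4.8⁴)/(8·30.0³·18) = 10.85 → N_a = 11
Actual rate k = Gd⁴/(8D³·11) = 17.762 N/mm
Working load F = kδ = 17.762·24 = 426.28 N
C = 30.0/4.8 = 6.2500; K_W = (4C−1)/(4C−4)+0.615/C = 1.2413
τ_max = K_W·8FD/(πd³) = 1.2413·294.47 = 365.51 MPa
τ_max ≤ 414 MPa → acceptable

(a) 11 coils; (b) YES, τ_max = 366 MPa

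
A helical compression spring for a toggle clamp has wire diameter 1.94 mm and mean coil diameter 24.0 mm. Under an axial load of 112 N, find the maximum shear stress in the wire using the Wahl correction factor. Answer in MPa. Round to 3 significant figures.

1050 MPa

Spring index C = D/d = 24.0/1.94 = 12.3711
K_W = (4C−1)/(4C−4) + 0.615/C = 48.485/45.485 + 0.0497 = 1.1157
τ₀ = 8FD/(πd³) = 8·112·24.0/(π·1.94³) = 21504/22.938 = 937.48 MPa
τ_max = K·τ₀ = 1.1157 × 937.48 = 1045.9 MPa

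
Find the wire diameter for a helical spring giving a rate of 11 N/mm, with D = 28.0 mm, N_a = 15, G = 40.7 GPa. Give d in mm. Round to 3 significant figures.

5.17 mm

d = (8D³N_a·k / G)^(1/4) = (8·28.0³·15·11 / (40.7×10³))^0.25
  = (711.96)^0.25 = 5.1655 mm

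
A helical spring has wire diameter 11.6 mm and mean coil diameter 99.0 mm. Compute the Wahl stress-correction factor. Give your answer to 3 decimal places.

C = D/d = 99.0/11.6 = 8.5345
K_W = (4C−1)/(4C−4) + 0.615/C = 33.138/30.138 + 0.0721 = 1.1716

1.172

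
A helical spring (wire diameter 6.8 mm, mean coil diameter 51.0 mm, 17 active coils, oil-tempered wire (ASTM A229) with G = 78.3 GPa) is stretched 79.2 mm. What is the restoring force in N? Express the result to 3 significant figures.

735 N

k = Gd⁴/(8D³N_a) = (78.3×10³)(6.8⁴)/(8·51.0³·17) = 9.28 N/mm
F = k·δ = 9.28 × 79.2 = 734.98 N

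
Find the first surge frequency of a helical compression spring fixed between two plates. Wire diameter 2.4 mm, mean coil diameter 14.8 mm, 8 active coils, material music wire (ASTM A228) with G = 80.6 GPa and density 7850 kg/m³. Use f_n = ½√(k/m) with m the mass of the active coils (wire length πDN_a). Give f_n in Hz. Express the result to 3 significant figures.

494 Hz

k = Gd⁴/(8D³N_a) = (80.6×10³)(2.4⁴)/(8·14.8³·8) = 12.889 N/mm = 12889 N/m
Wire length L = πDN_a = π·14.8·8 = 371.96 mm
m = ρ·(πd²/4)·L = 7850 × 4.5239×10⁻⁶ m² × 0.37196 m = 0.013209 kg
f_n = ½√(k/m) = 0.5·√(12889/0.013209) = 0.5·√(9.7573e+05) = 493.9 Hz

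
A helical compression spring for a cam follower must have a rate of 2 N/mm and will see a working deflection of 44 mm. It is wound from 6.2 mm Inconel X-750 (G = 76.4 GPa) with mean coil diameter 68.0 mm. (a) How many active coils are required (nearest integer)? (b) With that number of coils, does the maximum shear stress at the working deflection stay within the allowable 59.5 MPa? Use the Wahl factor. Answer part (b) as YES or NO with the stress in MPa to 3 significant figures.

N_a = Gd⁴/(8D³k) = (76.4×10³)(6.2⁴)/(8·68.0³·2) = 22.44 → N_a = 22
Actual rate k = Gd⁴/(8D³·22) = 2.04 N/mm
Working load F = kδ = 2.04·44 = 89.758 N
C = 68.0/6.2 = 10.9677; K_W = (4C−1)/(4C−4)+0.615/C = 1.1313
τ_max = K_W·8FD/(πd³) = 1.1313·65.215 = 73.779 MPa
τ_max > 59.5 MPa → exceeds allowable

(a) 22 coils; (b) NO, τ_max = 73.8 MPa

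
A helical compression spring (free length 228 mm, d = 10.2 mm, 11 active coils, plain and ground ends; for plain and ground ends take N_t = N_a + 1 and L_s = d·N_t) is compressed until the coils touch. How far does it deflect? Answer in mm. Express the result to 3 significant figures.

106 mm

N_t = 12; L_s = 10.2·12 = 122.4 mm
δ_solid = L₀ − L_s = 228 − 122.4 = 105.6 mm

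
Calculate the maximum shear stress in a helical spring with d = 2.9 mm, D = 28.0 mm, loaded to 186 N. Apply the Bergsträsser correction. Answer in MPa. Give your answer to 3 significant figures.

Spring index C = D/d = 28.0/2.9 = 9.6552
K_B = (4C+2)/(4C−3) = 40.621/35.621 = 1.1404
τ₀ = 8FD/(πd³) = 8·186·28.0/(π·2.9³) = 41664/76.62 = 543.77 MPa
τ_max = K·τ₀ = 1.1404 × 543.77 = 620.1 MPa

620 MPa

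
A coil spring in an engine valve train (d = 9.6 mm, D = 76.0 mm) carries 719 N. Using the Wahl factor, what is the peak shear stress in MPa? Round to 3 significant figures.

Spring index C = D/d = 76.0/9.6 = 7.9167
K_W = (4C−1)/(4C−4) + 0.615/C = 30.667/27.667 + 0.0777 = 1.1861
τ₀ = 8FD/(πd³) = 8·719·76.0/(π·9.6³) = 437152/2779.5 = 157.28 MPa
τ_max = K·τ₀ = 1.1861 × 157.28 = 186.55 MPa

187 MPa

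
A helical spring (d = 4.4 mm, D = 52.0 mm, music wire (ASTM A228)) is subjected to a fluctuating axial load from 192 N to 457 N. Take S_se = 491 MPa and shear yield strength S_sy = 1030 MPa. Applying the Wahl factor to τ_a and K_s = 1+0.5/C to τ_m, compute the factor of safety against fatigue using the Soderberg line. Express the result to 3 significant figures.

C = D/d = 52.0/4.4 = 11.8182; K_W = (4C−1)/(4C−4)+0.615/C = 1.1214; K_s = 1+0.5/C = 1.0423
F_a = (F_max−F_min)/2 = 132.5 N; F_m = (F_max+F_min)/2 = 324.5 N
τ_a = K_W·8F_aD/(πd³) = 1.1214 × 205.97 = 230.97 MPa
τ_m = K_s·8F_mD/(πd³) = 1.0423 × 504.43 = 525.77 MPa
Soderberg: 1/n_f = τ_a/S_se + τ_m/S_sy = 230.97/491 + 525.77/1030 = 0.47040 + 0.51046 = 0.98086
n_f = 1/0.98086 = 1.02

1.02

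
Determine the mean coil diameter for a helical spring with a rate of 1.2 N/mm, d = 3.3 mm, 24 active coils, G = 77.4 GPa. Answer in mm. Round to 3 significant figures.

34.2 mm

D = (Gd⁴/(8N_a·k))^(1/3) = (77.4×10³·3.3⁴/(8·24·1.2))^(1/3)
  = (39839.5)^(1/3) = 34.1537 mm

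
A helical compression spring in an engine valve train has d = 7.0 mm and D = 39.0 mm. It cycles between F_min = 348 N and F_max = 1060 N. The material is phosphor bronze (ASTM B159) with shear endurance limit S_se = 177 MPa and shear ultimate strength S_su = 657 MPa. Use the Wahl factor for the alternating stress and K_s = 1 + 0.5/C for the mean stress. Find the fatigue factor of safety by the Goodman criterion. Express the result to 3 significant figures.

C = D/d = 39.0/7.0 = 5.5714; K_W = (4C−1)/(4C−4)+0.615/C = 1.2744; K_s = 1+0.5/C = 1.0897
F_a = (F_max−F_min)/2 = 356 N; F_m = (F_max+F_min)/2 = 704 N
τ_a = K_W·8F_aD/(πd³) = 1.2744 × 103.08 = 131.37 MPa
τ_m = K_s·8F_mD/(πd³) = 1.0897 × 203.84 = 222.13 MPa
Goodman: 1/n_f = τ_a/S_se + τ_m/S_su = 131.37/177 + 222.13/657 = 0.74218 + 0.33810 = 1.0803
n_f = 1/1.0803 = 0.9257

0.926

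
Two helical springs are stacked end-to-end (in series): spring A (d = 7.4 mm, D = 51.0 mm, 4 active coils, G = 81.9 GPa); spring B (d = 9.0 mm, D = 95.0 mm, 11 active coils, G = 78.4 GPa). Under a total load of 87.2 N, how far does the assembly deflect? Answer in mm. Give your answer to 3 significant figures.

14.3 mm

k_A = Gd⁴/(8D³N_a) = (81.9×10³)(7.4⁴)/(8·51.0³·4) = 57.856 N/mm
k_B = Gd⁴/(8D³N_a) = (78.4×10³)(9.0⁴)/(8·95.0³·11) = 6.8176 N/mm
Series: 1/k_eq = 1/57.856 + 1/6.8176 = 0.16396; k_eq = 6.0989 N/mm
δ = F/k_eq = 87.2/6.0989 = 14.298 mm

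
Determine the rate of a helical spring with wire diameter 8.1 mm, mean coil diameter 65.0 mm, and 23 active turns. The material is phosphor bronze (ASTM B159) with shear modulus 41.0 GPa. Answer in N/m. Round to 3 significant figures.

3490 N/m

k = Gd⁴/(8D³N_a) = (41.0×10³ × 8.1⁴) / (8 × 65.0³ × 23)
  = 1.76492e+08 / 5.0531e+07 = 3.4927 N/mm = 3492.7 N/m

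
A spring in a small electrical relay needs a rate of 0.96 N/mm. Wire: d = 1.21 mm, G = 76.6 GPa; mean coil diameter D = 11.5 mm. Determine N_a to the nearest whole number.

N_a = Gd⁴/(8D³k) = (76.6×10³ × 1.21⁴)/(8 × 11.5³ × 0.96)
    = 164199 / 11680.3 = 14.06 → 14 coils

14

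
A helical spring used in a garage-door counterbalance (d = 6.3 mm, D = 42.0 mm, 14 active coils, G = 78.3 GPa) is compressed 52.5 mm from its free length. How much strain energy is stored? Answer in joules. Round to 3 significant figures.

20.5 J

k = Gd⁴/(8D³N_a) = (78.3×10³)(6.3⁴)/(8·42.0³·14) = 14.865 N/mm
U = ½kδ² = 0.5 × 14.865 × 52.5² = 20486 N·mm = 20.486 J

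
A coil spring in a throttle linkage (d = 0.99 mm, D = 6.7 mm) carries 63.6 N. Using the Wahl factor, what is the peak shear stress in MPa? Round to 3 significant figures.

Spring index C = D/d = 6.7/0.99 = 6.7677
K_W = (4C−1)/(4C−4) + 0.615/C = 26.071/23.071 + 0.0909 = 1.2209
τ₀ = 8FD/(πd³) = 8·63.6·6.7/(π·0.99³) = 3408.96/3.0483 = 1118.3 MPa
τ_max = K·τ₀ = 1.2209 × 1118.3 = 1365.4 MPa

1370 MPa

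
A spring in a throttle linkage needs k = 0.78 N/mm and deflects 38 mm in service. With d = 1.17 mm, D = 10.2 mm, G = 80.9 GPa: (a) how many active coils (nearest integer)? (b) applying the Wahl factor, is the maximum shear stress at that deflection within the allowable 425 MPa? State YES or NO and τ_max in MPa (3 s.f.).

N_a = Gd⁴/(8D³k) = (80.9×10³)(1.17⁴)/(8·10.2³·0.78) = 22.89 → N_a = 23
Actual rate k = Gd⁴/(8D³·23) = 0.77638 N/mm
Working load F = kδ = 0.77638·38 = 29.502 N
C = 10.2/1.17 = 8.7179; K_W = (4C−1)/(4C−4)+0.615/C = 1.1677
τ_max = K_W·8FD/(πd³) = 1.1677·478.45 = 558.7 MPa
τ_max > 425 MPa → exceeds allowable

(a) 23 coils; (b) NO, τ_max = 559 MPa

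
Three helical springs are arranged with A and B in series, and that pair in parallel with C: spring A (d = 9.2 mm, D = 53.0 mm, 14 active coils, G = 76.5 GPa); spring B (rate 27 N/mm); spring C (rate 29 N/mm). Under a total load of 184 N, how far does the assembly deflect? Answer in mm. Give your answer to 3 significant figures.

4.20 mm

k_A = Gd⁴/(8D³N_a) = (76.5×10³)(9.2⁴)/(8·53.0³·14) = 32.868 N/mm
Springs A,B series: k_AB = 1/(1/32.868+1/27) = 14.823 N/mm; parallel with C: k_eq = 14.823+29 = 43.823 N/mm
δ = F/k_eq = 184/43.823 = 4.1987 mm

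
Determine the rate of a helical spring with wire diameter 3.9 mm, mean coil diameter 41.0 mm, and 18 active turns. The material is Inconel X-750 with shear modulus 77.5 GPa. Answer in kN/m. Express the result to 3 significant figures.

1.81 kN/m

k = Gd⁴/(8D³N_a) = (77.5×10³ × 3.9⁴) / (8 × 41.0³ × 18)
  = 1.79292e+07 / 9.92462e+06 = 1.8065 N/mm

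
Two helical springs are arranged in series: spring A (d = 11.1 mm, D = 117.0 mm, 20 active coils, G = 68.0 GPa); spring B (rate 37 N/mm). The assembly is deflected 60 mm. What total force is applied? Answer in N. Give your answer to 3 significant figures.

k_A = Gd⁴/(8D³N_a) = (68.0×10³)(11.1⁴)/(8·117.0³·20) = 4.0283 N/mm
Series: 1/k_eq = 1/4.0283 + 1/37 = 0.27527; k_eq = 3.6328 N/mm
F = k_eq·δ = 3.6328·60 = 217.97 N

218 N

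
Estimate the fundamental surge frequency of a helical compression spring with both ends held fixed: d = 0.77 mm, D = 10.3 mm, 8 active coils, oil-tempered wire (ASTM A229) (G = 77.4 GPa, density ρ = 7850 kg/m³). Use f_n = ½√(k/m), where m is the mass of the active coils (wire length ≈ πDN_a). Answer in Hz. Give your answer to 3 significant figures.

k = Gd⁴/(8D³N_a) = (77.4×10³)(0.77⁴)/(8·10.3³·8) = 0.38906 N/mm = 389.06 N/m
Wire length L = πDN_a = π·10.3·8 = 258.87 mm
m = ρ·(πd²/4)·L = 7850 × 0.46566×10⁻⁶ m² × 0.25887 m = 0.00094628 kg
f_n = ½√(k/m) = 0.5·√(389.06/0.00094628) = 0.5·√(4.1114e+05) = 320.6 Hz

321 Hz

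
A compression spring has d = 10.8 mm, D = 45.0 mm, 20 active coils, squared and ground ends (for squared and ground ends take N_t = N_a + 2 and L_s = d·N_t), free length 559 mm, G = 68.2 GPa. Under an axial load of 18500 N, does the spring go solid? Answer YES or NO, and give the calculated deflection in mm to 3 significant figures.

k = Gd⁴/(8D³N_a) = (68.2×10³)(10.8⁴)/(8·45.0³·20) = 63.639 N/mm
N_t = 22; L_s = 10.8·22 = 237.6 mm; δ_solid = L₀ − L_s = 559 − 237.6 = 321.4 mm
δ = F/k = 18500/63.639 = 290.7 mm
δ < δ_solid → spring does not go solid

NO, δ = 291 mm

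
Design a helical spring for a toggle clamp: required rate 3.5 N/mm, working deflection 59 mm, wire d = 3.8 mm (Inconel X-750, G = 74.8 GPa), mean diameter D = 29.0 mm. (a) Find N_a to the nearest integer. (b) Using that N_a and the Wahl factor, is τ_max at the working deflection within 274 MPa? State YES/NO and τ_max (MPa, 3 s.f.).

(a) 23 coils; (b) NO, τ_max = 329 MPa

N_a = Gd⁴/(8D³k) = (74.8×10³)(3.8⁴)/(8·29.0³·3.5) = 22.84 → N_a = 23
Actual rate k = Gd⁴/(8D³·23) = 3.4756 N/mm
Working load F = kδ = 3.4756·59 = 205.06 N
C = 29.0/3.8 = 7.6316; K_W = (4C−1)/(4C−4)+0.615/C = 1.1937
τ_max = K_W·8FD/(πd³) = 1.1937·275.97 = 329.42 MPa
τ_max > 274 MPa → exceeds allowable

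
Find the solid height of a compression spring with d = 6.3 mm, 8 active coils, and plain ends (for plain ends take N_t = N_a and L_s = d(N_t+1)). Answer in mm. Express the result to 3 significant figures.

plain ends: N_t = N_a = 8
L_s = d·(N_t+1) = 6.3 × 9 = 56.7 mm

56.7 mm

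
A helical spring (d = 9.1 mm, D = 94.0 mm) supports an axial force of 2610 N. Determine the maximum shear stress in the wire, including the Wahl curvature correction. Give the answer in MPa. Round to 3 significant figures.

Spring index C = D/d = 94.0/9.1 = 10.3297
K_W = (4C−1)/(4C−4) + 0.615/C = 40.319/37.319 + 0.0595 = 1.1399
τ₀ = 8FD/(πd³) = 8·2610·94.0/(π·9.1³) = 1.96272e+06/2367.4 = 829.06 MPa
τ_max = K·τ₀ = 1.1399 × 829.06 = 945.06 MPa

945 MPa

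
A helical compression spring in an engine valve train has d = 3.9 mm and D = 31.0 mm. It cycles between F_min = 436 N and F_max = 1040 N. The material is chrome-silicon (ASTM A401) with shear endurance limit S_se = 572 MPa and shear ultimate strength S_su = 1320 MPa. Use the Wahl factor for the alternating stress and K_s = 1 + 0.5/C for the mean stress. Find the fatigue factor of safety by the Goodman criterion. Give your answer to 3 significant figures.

0.616

C = D/d = 31.0/3.9 = 7.9487; K_W = (4C−1)/(4C−4)+0.615/C = 1.1853; K_s = 1+0.5/C = 1.0629
F_a = (F_max−F_min)/2 = 302 N; F_m = (F_max+F_min)/2 = 738 N
τ_a = K_W·8F_aD/(πd³) = 1.1853 × 401.9 = 476.37 MPa
τ_m = K_s·8F_mD/(πd³) = 1.0629 × 982.12 = 1043.9 MPa
Goodman: 1/n_f = τ_a/S_se + τ_m/S_su = 476.37/572 + 1043.9/1320 = 0.83282 + 0.79083 = 1.6236
n_f = 1/1.6236 = 0.6159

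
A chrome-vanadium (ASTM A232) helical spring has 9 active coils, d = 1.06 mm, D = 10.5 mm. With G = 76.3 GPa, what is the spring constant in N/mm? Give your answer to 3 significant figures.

1.16 N/mm

k = Gd⁴/(8D³N_a) = (76.3×10³ × 1.06⁴) / (8 × 10.5³ × 9)
  = 96327 / 83349 = 1.1557 N/mm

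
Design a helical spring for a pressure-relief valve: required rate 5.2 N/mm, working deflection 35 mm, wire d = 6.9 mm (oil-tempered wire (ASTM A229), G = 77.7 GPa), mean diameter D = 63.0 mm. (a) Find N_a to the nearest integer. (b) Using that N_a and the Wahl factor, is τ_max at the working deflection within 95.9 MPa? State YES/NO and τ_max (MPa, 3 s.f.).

N_a = Gd⁴/(8D³k) = (77.7×10³)(6.9⁴)/(8·63.0³·5.2) = 16.93 → N_a = 17
Actual rate k = Gd⁴/(8D³·17) = 5.1791 N/mm
Working load F = kδ = 5.1791·35 = 181.27 N
C = 63.0/6.9 = 9.1304; K_W = (4C−1)/(4C−4)+0.615/C = 1.1596
τ_max = K_W·8FD/(πd³) = 1.1596·88.523 = 102.65 MPa
τ_max > 95.9 MPa → exceeds allowable

(a) 17 coils; (b) NO, τ_max = 103 MPa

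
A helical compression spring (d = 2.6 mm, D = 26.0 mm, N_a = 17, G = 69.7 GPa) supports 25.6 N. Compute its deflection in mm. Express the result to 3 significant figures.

19.2 mm

k = Gd⁴/(8D³N_a) = (69.7×10³)(2.6⁴)/(8·26.0³·17) = 1.3325 N/mm
δ = F/k = 25.6 / 1.3325 = 19.212 mm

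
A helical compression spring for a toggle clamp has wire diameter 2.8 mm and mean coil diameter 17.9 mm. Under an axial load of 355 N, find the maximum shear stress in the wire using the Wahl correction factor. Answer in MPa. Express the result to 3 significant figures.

911 MPa

Spring index C = D/d = 17.9/2.8 = 6.3929
K_W = (4C−1)/(4C−4) + 0.615/C = 24.571/21.571 + 0.0962 = 1.2353
τ₀ = 8FD/(πd³) = 8·355·17.9/(π·2.8³) = 50836/68.964 = 737.14 MPa
τ_max = K·τ₀ = 1.2353 × 737.14 = 910.56 MPa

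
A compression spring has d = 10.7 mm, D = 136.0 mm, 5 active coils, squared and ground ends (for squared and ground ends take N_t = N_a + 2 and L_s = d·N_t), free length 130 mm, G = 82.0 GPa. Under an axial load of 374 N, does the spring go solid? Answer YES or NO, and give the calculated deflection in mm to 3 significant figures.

k = Gd⁴/(8D³N_a) = (82.0×10³)(10.7⁴)/(8·136.0³·5) = 10.682 N/mm
N_t = 7; L_s = 10.7·7 = 74.9 mm; δ_solid = L₀ − L_s = 130 − 74.9 = 55.1 mm
δ = F/k = 374/10.682 = 35.011 mm
δ < δ_solid → spring does not go solid

NO, δ = 35.0 mm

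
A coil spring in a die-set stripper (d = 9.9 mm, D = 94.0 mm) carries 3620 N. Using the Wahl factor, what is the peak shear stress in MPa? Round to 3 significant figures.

1030 MPa

Spring index C = D/d = 94.0/9.9 = 9.4949
K_W = (4C−1)/(4C−4) + 0.615/C = 36.980/33.980 + 0.0648 = 1.1531
τ₀ = 8FD/(πd³) = 8·3620·94.0/(π·9.9³) = 2.72224e+06/3048.3 = 893.04 MPa
τ_max = K·τ₀ = 1.1531 × 893.04 = 1029.7 MPa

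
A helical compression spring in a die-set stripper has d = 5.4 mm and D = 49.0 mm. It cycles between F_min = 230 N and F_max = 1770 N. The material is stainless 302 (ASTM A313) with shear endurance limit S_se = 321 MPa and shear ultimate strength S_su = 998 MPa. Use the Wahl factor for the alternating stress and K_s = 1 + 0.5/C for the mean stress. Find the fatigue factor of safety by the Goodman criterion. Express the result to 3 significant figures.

C = D/d = 49.0/5.4 = 9.0741; K_W = (4C−1)/(4C−4)+0.615/C = 1.1607; K_s = 1+0.5/C = 1.0551
F_a = (F_max−F_min)/2 = 770 N; F_m = (F_max+F_min)/2 = 1000 N
τ_a = K_W·8F_aD/(πd³) = 1.1607 × 610.16 = 708.19 MPa
τ_m = K_s·8F_mD/(πd³) = 1.0551 × 792.42 = 836.08 MPa
Goodman: 1/n_f = τ_a/S_se + τ_m/S_su = 708.19/321 + 836.08/998 = 2.20621 + 0.83776 = 3.044
n_f = 1/3.044 = 0.3285

0.329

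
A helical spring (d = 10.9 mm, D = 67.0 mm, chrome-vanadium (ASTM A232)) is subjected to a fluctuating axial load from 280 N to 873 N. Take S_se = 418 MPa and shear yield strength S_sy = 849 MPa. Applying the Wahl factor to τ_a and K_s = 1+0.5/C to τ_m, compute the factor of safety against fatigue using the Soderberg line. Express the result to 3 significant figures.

C = D/d = 67.0/10.9 = 6.1468; K_W = (4C−1)/(4C−4)+0.615/C = 1.2458; K_s = 1+0.5/C = 1.0813
F_a = (F_max−F_min)/2 = 296.5 N; F_m = (F_max+F_min)/2 = 576.5 N
τ_a = K_W·8F_aD/(πd³) = 1.2458 × 39.063 = 48.663 MPa
τ_m = K_s·8F_mD/(πd³) = 1.0813 × 75.951 = 82.129 MPa
Soderberg: 1/n_f = τ_a/S_se + τ_m/S_sy = 48.663/418 + 82.129/849 = 0.11642 + 0.09674 = 0.21316
n_f = 1/0.21316 = 4.691

4.69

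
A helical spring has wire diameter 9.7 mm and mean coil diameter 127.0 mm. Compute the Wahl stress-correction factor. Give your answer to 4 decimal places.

C = D/d = 127.0/9.7 = 13.0928
K_W = (4C−1)/(4C−4) + 0.615/C = 51.371/48.371 + 0.0470 = 1.1090

1.1090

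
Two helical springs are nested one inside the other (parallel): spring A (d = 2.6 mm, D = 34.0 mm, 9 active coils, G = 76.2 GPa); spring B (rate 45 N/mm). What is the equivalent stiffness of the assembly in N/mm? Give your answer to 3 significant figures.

k_A = Gd⁴/(8D³N_a) = (76.2×10³)(2.6⁴)/(8·34.0³·9) = 1.2305 N/mm
Parallel: k_eq = 1.2305 + 45 = 46.23 N/mm

46.2 N/mm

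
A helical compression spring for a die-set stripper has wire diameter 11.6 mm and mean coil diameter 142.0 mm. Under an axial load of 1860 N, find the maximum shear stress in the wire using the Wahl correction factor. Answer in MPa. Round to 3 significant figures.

481 MPa

Spring index C = D/d = 142.0/11.6 = 12.2414
K_W = (4C−1)/(4C−4) + 0.615/C = 47.966/44.966 + 0.0502 = 1.1170
τ₀ = 8FD/(πd³) = 8·1860·142.0/(π·11.6³) = 2.11296e+06/4903.7 = 430.89 MPa
τ_max = K·τ₀ = 1.1170 × 430.89 = 481.29 MPa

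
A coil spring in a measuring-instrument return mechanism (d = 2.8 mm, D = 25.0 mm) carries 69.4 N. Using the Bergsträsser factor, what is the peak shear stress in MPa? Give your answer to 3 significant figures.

232 MPa

Spring index C = D/d = 25.0/2.8 = 8.9286
K_B = (4C+2)/(4C−3) = 37.714/32.714 = 1.1528
τ₀ = 8FD/(πd³) = 8·69.4·25.0/(π·2.8³) = 13880/68.964 = 201.26 MPa
τ_max = K·τ₀ = 1.1528 × 201.26 = 232.02 MPa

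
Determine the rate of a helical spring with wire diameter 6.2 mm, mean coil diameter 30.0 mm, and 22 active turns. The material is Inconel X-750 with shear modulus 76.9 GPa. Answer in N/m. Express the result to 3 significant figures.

23900 N/m

k = Gd⁴/(8D³N_a) = (76.9×10³ × 6.2⁴) / (8 × 30.0³ × 22)
  = 1.1363e+08 / 4.752e+06 = 23.912 N/mm = 23912 N/m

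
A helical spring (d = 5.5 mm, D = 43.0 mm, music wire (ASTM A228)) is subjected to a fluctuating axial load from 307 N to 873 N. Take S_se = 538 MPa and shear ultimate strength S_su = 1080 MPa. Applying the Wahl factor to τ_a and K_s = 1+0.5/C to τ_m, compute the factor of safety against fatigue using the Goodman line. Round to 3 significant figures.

1.26

C = D/d = 43.0/5.5 = 7.8182; K_W = (4C−1)/(4C−4)+0.615/C = 1.1887; K_s = 1+0.5/C = 1.0640
F_a = (F_max−F_min)/2 = 283 N; F_m = (F_max+F_min)/2 = 590 N
τ_a = K_W·8F_aD/(πd³) = 1.1887 × 186.25 = 221.39 MPa
τ_m = K_s·8F_mD/(πd³) = 1.0640 × 388.3 = 413.14 MPa
Goodman: 1/n_f = τ_a/S_se + τ_m/S_su = 221.39/538 + 413.14/1080 = 0.41151 + 0.38254 = 0.79405
n_f = 1/0.79405 = 1.259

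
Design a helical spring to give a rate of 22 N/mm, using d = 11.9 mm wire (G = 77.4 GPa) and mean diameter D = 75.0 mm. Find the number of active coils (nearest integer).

N_a = Gd⁴/(8D³k) = (77.4×10³ × 11.9⁴)/(8 × 75.0³ × 22)
    = 1.55213e+09 / 7.425e+07 = 20.9 → 21 coils

21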